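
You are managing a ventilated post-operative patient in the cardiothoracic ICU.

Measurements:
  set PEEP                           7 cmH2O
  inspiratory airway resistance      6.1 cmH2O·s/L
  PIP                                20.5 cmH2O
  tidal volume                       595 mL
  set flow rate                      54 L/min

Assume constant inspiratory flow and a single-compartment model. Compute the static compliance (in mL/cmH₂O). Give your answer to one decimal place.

Flow: 54 L/min ÷ 60 = 0.9 L/s.
Equation of motion (constant flow): PIP = Vt/C + R·V̇ + PEEP.
Vt/C = PIP − R·V̇ − PEEP = 20.5 − 6.1×0.9 − 7 = 20.5 − 5.49 − 7 = 8.01 cmH2O.
C = Vt / 8.01 = 595 / 8.01 = 74.282 mL/cmH2O.

74.3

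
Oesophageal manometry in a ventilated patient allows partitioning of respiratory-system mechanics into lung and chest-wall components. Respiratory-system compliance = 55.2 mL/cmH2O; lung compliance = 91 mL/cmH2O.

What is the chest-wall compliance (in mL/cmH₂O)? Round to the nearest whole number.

140

1/Ccw = 1/Crs − 1/CL.
1/Ccw = 1/55.2 − 1/91 = 0.007127.
Ccw = 140.31 mL/cmH2O.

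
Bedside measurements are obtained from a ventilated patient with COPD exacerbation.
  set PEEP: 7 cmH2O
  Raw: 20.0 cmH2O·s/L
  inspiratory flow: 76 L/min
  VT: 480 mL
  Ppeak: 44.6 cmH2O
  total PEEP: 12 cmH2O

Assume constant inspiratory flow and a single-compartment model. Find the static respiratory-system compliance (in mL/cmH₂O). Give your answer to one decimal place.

Flow: 76 L/min ÷ 60 = 1.2667 L/s.
Total PEEP = 12 cmH2O (set 7 + intrinsic 5); this is the baseline alveolar pressure.
Equation of motion (constant flow): PIP = Vt/C + R·V̇ + PEEP.
Vt/C = PIP − R·V̇ − PEEP = 44.6 − 20.0×1.2667 − 12 = 44.6 − 25.334 − 12 = 7.266 cmH2O.
C = Vt / 7.266 = 480 / 7.266 = 66.061 mL/cmH2O.

66.1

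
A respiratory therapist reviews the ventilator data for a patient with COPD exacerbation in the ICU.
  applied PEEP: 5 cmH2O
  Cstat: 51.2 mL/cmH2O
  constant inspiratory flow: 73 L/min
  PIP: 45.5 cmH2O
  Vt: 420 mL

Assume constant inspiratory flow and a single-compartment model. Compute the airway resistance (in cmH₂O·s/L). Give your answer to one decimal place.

26.5

Flow: 73 L/min ÷ 60 = 1.2167 L/s.
Equation of motion (constant flow): PIP = Vt/C + R·V̇ + PEEP.
R·V̇ = PIP − Vt/C − PEEP = 45.5 − 420/51.2 − 5 = 45.5 − 8.203 − 5 = 32.297 cmH2O.
R = 32.297 / 1.2167 = 26.545 cmH2O·s/L.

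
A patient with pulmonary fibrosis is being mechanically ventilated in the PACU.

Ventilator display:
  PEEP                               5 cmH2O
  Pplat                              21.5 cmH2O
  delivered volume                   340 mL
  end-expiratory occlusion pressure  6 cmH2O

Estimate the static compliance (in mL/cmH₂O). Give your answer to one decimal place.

End-expiratory occlusion gives total PEEP = 6 cmH2O (intrinsic PEEP = 6 − 5 = 1). Use total PEEP for the elastic gradient.
Cstat = Vt / (Pplat − PEEPtotal) = 340 / (21.5 − 6) = 340 / 15.5 = 21.935 mL/cmH2O.

21.9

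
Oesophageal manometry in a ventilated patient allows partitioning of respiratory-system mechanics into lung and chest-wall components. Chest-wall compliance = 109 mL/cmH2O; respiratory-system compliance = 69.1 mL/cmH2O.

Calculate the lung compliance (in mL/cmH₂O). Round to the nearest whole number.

1/CL = 1/Crs − 1/Ccw.
1/CL = 1/69.1 − 1/109 = 0.005297.
CL = 188.79 mL/cmH2O.

189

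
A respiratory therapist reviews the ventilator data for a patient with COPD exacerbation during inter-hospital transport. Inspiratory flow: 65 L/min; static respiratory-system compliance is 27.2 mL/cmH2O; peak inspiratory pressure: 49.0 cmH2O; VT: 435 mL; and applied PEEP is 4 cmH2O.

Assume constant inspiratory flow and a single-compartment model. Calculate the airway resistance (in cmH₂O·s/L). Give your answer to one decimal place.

26.8

Flow: 65 L/min ÷ 60 = 1.0833 L/s.
Equation of motion (constant flow): PIP = Vt/C + R·V̇ + PEEP.
R·V̇ = PIP − Vt/C − PEEP = 49.0 − 435/27.2 − 4 = 49.0 − 15.993 − 4 = 29.007 cmH2O.
R = 29.007 / 1.0833 = 26.777 cmH2O·s/L.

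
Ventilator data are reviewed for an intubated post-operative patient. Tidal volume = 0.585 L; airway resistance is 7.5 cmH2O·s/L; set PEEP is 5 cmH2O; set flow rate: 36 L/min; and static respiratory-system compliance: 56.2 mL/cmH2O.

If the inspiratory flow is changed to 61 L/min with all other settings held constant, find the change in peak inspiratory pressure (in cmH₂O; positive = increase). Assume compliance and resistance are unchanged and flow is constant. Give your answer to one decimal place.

Flow: 36 L/min ÷ 60 = 0.6 L/s.
New flow: 61 L/min ÷ 60 = 1.0167 L/s.
PIP = Vt/C + R·V̇ + PEEP (constant-flow equation of motion).
Only the resistive term changes: ΔPIP = R × ΔV̇ = 7.5 × (1.0167 − 0.6) = 7.5 × 0.4167 = 3.125 cmH2O.

3.1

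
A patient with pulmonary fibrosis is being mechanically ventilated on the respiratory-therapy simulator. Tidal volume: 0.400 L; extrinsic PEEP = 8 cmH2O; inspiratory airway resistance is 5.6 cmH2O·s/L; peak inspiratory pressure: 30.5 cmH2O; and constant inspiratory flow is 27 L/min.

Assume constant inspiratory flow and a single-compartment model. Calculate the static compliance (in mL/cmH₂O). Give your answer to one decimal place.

20.0

Flow: 27 L/min ÷ 60 = 0.45 L/s.
Equation of motion (constant flow): PIP = Vt/C + R·V̇ + PEEP.
Vt/C = PIP − R·V̇ − PEEP = 30.5 − 5.6×0.45 − 8 = 30.5 − 2.52 − 8 = 19.98 cmH2O.
C = Vt / 19.98 = 400 / 19.98 = 20.02 mL/cmH2O.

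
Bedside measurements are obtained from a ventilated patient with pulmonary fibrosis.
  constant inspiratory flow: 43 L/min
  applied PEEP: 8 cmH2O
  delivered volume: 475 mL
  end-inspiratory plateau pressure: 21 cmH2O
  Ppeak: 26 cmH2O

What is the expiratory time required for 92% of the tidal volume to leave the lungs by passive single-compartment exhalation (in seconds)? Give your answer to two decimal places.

0.64

Flow: 43 L/min ÷ 60 = 0.7167 L/s.
R = (PIP − Pplat)/V̇ = (26 − 21) / 0.7167 = 5.0/0.7167 = 6.976 cmH2O·s/L.
C = Vt/(Pplat − PEEP) = 475.0 / (21 − 8) = 475.0/13.0 = 36.538 mL/cmH2O.
τ = R × C = 6.976 × 0.03654 L/cmH2O = 0.2549 s.
t = −τ·ln(1 − 0.92) = −0.2549·ln(0.08) = 0.6438 s.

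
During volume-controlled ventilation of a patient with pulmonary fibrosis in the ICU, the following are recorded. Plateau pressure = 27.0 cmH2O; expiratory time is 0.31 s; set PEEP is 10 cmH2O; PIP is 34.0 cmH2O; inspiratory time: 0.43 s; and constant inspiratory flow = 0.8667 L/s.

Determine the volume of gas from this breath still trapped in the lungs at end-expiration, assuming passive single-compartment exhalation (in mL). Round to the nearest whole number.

65

Vt = flow × Ti = 0.8667 L/s × 0.43 s × 1000 mL/L = 372.68 mL.
R = (PIP − Pplat)/V̇ = (34.0 − 27.0) / 0.8667 = 7.0/0.8667 = 8.077 cmH2O·s/L.
C = Vt/(Pplat − PEEP) = 372.68 / (27.0 − 10) = 372.68/17.0 = 21.922 mL/cmH2O.
τ = R × C = 8.077 × 0.02192 L/cmH2O = 0.177 s.
Fraction remaining = e^(−Te/τ) = e^(−0.31/0.177) = 0.1735.
Trapped volume = 372.68 × 0.1735 = 64.66 mL.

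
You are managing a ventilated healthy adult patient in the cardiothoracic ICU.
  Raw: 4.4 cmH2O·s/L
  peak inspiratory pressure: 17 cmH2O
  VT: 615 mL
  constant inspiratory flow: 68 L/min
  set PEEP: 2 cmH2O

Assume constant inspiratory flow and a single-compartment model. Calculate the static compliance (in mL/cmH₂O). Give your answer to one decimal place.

61.4

Flow: 68 L/min ÷ 60 = 1.1333 L/s.
Equation of motion (constant flow): PIP = Vt/C + R·V̇ + PEEP.
Vt/C = PIP − R·V̇ − PEEP = 17 − 4.4×1.1333 − 2 = 17 − 4.987 − 2 = 10.013 cmH2O.
C = Vt / 10.013 = 615 / 10.013 = 61.42 mL/cmH2O.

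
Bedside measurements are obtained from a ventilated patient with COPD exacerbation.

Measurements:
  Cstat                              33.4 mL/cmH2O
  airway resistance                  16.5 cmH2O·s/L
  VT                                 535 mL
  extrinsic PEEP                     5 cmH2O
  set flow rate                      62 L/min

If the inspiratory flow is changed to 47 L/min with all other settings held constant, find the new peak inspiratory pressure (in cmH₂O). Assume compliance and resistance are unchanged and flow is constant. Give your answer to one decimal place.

33.9

Flow: 62 L/min ÷ 60 = 1.0333 L/s.
New flow: 47 L/min ÷ 60 = 0.7833 L/s.
PIP = Vt/C + R·V̇ + PEEP (constant-flow equation of motion).
Only the resistive term changes: ΔPIP = R × ΔV̇ = 16.5 × (0.7833 − 1.0333) = 16.5 × -0.25 = -4.125 cmH2O.
Original PIP = 535/33.4 + 16.5×1.0333 + 5 = 38.067 cmH2O; new PIP = 38.067 + (-4.125) = 33.942 cmH2O.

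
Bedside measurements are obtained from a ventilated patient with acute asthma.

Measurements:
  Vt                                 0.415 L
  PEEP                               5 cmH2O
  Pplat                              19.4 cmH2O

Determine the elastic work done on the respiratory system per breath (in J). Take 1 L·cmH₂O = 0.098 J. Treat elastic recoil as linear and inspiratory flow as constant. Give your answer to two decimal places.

Elastic work ≈ ½ × (Pplat − PEEP) × Vt = 0.5 × (19.4 − 5) × 0.415 L = 0.5 × 14.4 × 0.415 = 2.988 L·cmH2O.
× 0.098 J/(L·cmH2O) → 0.2928 J.

0.29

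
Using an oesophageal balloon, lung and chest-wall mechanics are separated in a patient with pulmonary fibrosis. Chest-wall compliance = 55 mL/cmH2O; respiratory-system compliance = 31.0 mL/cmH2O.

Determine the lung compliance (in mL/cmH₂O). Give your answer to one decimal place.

71.0

1/CL = 1/Crs − 1/Ccw.
1/CL = 1/31.0 − 1/55 = 0.01408.
CL = 71.023 mL/cmH2O.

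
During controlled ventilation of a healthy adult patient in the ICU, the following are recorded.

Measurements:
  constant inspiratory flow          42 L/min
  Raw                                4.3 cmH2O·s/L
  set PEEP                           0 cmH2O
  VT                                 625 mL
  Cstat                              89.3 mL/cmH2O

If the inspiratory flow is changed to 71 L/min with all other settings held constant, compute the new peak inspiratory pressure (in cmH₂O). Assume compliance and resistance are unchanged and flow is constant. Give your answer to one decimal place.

12.1

Flow: 42 L/min ÷ 60 = 0.7 L/s.
New flow: 71 L/min ÷ 60 = 1.1833 L/s.
PIP = Vt/C + R·V̇ + PEEP (constant-flow equation of motion).
Only the resistive term changes: ΔPIP = R × ΔV̇ = 4.3 × (1.1833 − 0.7) = 4.3 × 0.4833 = 2.078 cmH2O.
Original PIP = 625/89.3 + 4.3×0.7 + 0 = 10.009 cmH2O; new PIP = 10.009 + (2.078) = 12.087 cmH2O.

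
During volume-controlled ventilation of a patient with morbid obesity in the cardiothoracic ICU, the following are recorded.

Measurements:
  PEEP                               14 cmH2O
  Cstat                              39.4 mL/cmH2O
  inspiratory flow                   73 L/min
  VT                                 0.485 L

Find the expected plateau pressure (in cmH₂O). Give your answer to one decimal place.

26.3

Pplat = PEEP + Vt / Cstat = 14 + 485 / 39.4 = 14 + 12.31 = 26.31 cmH2O.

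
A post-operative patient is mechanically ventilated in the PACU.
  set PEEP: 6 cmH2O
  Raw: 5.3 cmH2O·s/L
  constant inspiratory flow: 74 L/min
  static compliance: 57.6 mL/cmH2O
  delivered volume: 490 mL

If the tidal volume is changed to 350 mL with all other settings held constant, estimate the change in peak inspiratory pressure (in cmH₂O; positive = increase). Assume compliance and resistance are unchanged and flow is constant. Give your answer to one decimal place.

-2.4

PIP = Vt/C + R·V̇ + PEEP (constant-flow equation of motion).
Only the elastic term changes: ΔPIP = ΔVt / C = (350 − 490) / 57.6 = -2.431 cmH2O.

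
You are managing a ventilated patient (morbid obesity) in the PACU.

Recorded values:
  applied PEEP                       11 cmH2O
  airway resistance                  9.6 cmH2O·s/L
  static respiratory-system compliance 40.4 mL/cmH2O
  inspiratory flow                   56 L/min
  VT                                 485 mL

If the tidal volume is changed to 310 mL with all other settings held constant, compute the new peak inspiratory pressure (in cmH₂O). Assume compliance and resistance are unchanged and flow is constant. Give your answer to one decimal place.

Flow: 56 L/min ÷ 60 = 0.9333 L/s.
PIP = Vt/C + R·V̇ + PEEP (constant-flow equation of motion).
Only the elastic term changes: ΔPIP = ΔVt / C = (310 − 485) / 40.4 = -4.332 cmH2O.
Original PIP = 485/40.4 + 9.6×0.9333 + 11 = 31.965 cmH2O; new PIP = 31.965 + (-4.332) = 27.633 cmH2O.

27.6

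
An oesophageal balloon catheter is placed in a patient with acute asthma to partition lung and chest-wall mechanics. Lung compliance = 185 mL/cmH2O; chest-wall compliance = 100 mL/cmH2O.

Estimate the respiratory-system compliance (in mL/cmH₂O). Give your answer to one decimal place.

Lung and chest wall are elastances in series: 1/Crs = 1/CL + 1/Ccw.
1/Crs = 1/185 + 1/100 = 0.01541.
Crs = 64.893 mL/cmH2O.

64.9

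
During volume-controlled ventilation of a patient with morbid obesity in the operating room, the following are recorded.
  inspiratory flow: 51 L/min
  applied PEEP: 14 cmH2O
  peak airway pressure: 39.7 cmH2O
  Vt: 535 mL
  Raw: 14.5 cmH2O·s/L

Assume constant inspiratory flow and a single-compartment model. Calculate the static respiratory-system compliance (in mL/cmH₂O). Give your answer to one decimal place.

40.0

Flow: 51 L/min ÷ 60 = 0.85 L/s.
Equation of motion (constant flow): PIP = Vt/C + R·V̇ + PEEP.
Vt/C = PIP − R·V̇ − PEEP = 39.7 − 14.5×0.85 − 14 = 39.7 − 12.325 − 14 = 13.375 cmH2O.
C = Vt / 13.375 = 535 / 13.375 = 40.0 mL/cmH2O.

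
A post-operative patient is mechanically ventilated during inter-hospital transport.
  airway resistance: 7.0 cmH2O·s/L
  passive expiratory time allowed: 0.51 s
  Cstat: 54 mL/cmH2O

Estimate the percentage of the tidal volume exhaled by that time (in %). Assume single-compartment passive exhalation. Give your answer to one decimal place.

τ = R × C = 7.0 × 54 mL/cmH2O = 7.0 × 0.054 L/cmH2O = 0.378 s.
Passive exhalation: V(t)/V₀ = e^(−t/τ) = e^(−0.51/0.378) = 0.2594.
Fraction exhaled = 1 − 0.2594 = 0.7406 → 74.06%.

74.1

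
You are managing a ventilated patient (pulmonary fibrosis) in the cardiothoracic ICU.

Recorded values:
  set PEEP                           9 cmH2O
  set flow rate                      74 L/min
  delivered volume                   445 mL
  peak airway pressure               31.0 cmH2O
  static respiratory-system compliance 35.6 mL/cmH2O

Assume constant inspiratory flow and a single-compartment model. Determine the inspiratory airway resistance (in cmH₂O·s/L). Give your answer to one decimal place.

7.7

Flow: 74 L/min ÷ 60 = 1.2333 L/s.
Equation of motion (constant flow): PIP = Vt/C + R·V̇ + PEEP.
R·V̇ = PIP − Vt/C − PEEP = 31.0 − 445/35.6 − 9 = 31.0 − 12.5 − 9 = 9.5 cmH2O.
R = 9.5 / 1.2333 = 7.703 cmH2O·s/L.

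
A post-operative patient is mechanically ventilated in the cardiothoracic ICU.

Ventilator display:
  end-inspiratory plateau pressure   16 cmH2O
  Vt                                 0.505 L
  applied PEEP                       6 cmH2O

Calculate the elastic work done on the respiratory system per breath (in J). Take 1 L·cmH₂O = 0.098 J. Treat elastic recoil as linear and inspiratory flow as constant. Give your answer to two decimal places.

0.25

Elastic work ≈ ½ × (Pplat − PEEP) × Vt = 0.5 × (16 − 6) × 0.505 L = 0.5 × 10.0 × 0.505 = 2.525 L·cmH2O.
× 0.098 J/(L·cmH2O) → 0.2475 J.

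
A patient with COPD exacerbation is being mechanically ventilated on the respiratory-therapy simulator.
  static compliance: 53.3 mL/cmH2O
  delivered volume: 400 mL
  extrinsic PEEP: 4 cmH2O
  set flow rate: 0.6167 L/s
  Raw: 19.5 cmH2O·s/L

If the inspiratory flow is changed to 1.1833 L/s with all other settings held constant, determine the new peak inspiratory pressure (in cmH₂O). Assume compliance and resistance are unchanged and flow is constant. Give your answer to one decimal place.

PIP = Vt/C + R·V̇ + PEEP (constant-flow equation of motion).
Only the resistive term changes: ΔPIP = R × ΔV̇ = 19.5 × (1.1833 − 0.6167) = 19.5 × 0.5666 = 11.049 cmH2O.
Original PIP = 400/53.3 + 19.5×0.6167 + 4 = 23.53 cmH2O; new PIP = 23.53 + (11.049) = 34.579 cmH2O.

34.6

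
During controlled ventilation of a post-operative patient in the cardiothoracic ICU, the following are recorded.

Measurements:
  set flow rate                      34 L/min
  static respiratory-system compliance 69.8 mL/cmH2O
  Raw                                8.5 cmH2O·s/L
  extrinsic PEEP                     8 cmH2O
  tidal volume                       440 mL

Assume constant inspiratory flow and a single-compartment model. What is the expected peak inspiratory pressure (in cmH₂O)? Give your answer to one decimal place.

19.1

Flow: 34 L/min ÷ 60 = 0.5667 L/s.
Equation of motion (constant flow): PIP = Vt/C + R·V̇ + PEEP.
PIP = 440/69.8 + 8.5×0.5667 + 8 = 6.304 + 4.817 + 8 = 19.121 cmH2O.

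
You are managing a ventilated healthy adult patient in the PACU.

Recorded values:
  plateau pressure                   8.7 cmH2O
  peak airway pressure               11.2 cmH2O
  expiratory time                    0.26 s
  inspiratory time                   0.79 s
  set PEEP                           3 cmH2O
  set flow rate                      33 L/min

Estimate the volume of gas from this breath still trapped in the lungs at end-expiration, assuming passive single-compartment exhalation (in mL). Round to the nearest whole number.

205

Flow: 33 L/min ÷ 60 = 0.55 L/s.
Vt = flow × Ti = 0.55 L/s × 0.79 s × 1000 mL/L = 434.5 mL.
R = (PIP − Pplat)/V̇ = (11.2 − 8.7) / 0.55 = 2.5/0.55 = 4.545 cmH2O·s/L.
C = Vt/(Pplat − PEEP) = 434.5 / (8.7 − 3) = 434.5/5.7 = 76.228 mL/cmH2O.
τ = R × C = 4.545 × 0.07623 L/cmH2O = 0.3465 s.
Fraction remaining = e^(−Te/τ) = e^(−0.26/0.3465) = 0.4722.
Trapped volume = 434.5 × 0.4722 = 205.17 mL.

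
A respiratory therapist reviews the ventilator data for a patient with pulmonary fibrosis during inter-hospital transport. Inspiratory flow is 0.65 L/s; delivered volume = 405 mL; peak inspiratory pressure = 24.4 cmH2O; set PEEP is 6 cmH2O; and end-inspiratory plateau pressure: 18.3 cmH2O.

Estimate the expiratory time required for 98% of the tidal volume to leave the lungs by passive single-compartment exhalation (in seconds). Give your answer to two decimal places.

1.21

R = (PIP − Pplat)/V̇ = (24.4 − 18.3) / 0.65 = 6.1/0.65 = 9.385 cmH2O·s/L.
C = Vt/(Pplat − PEEP) = 405.0 / (18.3 − 6) = 405.0/12.3 = 32.927 mL/cmH2O.
τ = R × C = 9.385 × 0.03293 L/cmH2O = 0.309 s.
t = −τ·ln(1 − 0.98) = −0.309·ln(0.02) = 1.209 s.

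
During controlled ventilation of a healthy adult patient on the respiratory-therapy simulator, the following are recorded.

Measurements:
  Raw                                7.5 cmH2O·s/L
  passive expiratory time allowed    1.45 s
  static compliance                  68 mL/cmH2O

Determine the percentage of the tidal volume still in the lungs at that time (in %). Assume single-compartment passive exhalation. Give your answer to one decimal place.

τ = R × C = 7.5 × 68 mL/cmH2O = 7.5 × 0.068 L/cmH2O = 0.51 s.
Passive exhalation: V(t)/V₀ = e^(−t/τ) = e^(−1.45/0.51) = 0.05824.
Fraction remaining = 0.05824 → 5.824%.

5.8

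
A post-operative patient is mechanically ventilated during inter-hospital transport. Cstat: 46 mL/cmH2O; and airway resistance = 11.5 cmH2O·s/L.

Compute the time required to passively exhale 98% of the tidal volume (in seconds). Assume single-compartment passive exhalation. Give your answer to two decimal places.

τ = R × C = 11.5 × 46 mL/cmH2O = 11.5 × 0.046 L/cmH2O = 0.529 s.
Exhaled fraction f = 1 − e^(−t/τ) → t = −τ·ln(1 − f) = −0.529·ln(0.02) = 2.069 s.

2.07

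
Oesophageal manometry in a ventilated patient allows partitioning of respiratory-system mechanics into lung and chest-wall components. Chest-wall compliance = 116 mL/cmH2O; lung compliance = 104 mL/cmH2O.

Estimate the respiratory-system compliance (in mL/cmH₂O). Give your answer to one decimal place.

Lung and chest wall are elastances in series: 1/Crs = 1/CL + 1/Ccw.
1/Crs = 1/104 + 1/116 = 0.01824.
Crs = 54.825 mL/cmH2O.

54.8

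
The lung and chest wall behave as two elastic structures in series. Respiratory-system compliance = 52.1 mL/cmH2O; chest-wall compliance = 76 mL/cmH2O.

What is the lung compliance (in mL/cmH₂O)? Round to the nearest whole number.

1/CL = 1/Crs − 1/Ccw.
1/CL = 1/52.1 − 1/76 = 0.006036.
CL = 165.67 mL/cmH2O.

166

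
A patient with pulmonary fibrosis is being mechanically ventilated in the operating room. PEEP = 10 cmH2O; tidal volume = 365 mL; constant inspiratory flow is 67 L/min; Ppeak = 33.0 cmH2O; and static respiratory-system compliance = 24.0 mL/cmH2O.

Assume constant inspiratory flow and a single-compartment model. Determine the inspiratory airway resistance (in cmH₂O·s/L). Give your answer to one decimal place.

Flow: 67 L/min ÷ 60 = 1.1167 L/s.
Equation of motion (constant flow): PIP = Vt/C + R·V̇ + PEEP.
R·V̇ = PIP − Vt/C − PEEP = 33.0 − 365/24.0 − 10 = 33.0 − 15.208 − 10 = 7.792 cmH2O.
R = 7.792 / 1.1167 = 6.978 cmH2O·s/L.

7.0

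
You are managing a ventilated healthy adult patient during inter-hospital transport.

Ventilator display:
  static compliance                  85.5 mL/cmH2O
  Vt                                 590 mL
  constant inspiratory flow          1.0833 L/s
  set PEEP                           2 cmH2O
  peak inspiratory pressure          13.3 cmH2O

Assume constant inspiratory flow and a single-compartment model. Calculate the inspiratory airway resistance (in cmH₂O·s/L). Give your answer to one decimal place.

4.1

Equation of motion (constant flow): PIP = Vt/C + R·V̇ + PEEP.
R·V̇ = PIP − Vt/C − PEEP = 13.3 − 590/85.5 − 2 = 13.3 − 6.901 − 2 = 4.399 cmH2O.
R = 4.399 / 1.0833 = 4.061 cmH2O·s/L.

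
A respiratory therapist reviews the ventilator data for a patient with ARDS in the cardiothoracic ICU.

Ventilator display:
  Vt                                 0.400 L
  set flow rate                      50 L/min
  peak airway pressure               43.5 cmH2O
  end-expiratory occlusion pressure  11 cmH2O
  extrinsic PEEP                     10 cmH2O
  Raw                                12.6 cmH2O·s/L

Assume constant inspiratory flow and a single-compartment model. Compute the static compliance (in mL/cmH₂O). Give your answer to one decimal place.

18.2

Flow: 50 L/min ÷ 60 = 0.8333 L/s.
Total PEEP = 11 cmH2O (set 10 + intrinsic 1); this is the baseline alveolar pressure.
Equation of motion (constant flow): PIP = Vt/C + R·V̇ + PEEP.
Vt/C = PIP − R·V̇ − PEEP = 43.5 − 12.6×0.8333 − 11 = 43.5 − 10.5 − 11 = 22.0 cmH2O.
C = Vt / 22.0 = 400 / 22.0 = 18.182 mL/cmH2O.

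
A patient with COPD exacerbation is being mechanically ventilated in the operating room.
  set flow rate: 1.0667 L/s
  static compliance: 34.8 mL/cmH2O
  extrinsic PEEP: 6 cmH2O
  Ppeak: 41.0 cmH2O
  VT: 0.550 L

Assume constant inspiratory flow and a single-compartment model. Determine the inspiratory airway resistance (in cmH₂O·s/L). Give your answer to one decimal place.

18.0

Equation of motion (constant flow): PIP = Vt/C + R·V̇ + PEEP.
R·V̇ = PIP − Vt/C − PEEP = 41.0 − 550/34.8 − 6 = 41.0 − 15.805 − 6 = 19.195 cmH2O.
R = 19.195 / 1.0667 = 17.995 cmH2O·s/L.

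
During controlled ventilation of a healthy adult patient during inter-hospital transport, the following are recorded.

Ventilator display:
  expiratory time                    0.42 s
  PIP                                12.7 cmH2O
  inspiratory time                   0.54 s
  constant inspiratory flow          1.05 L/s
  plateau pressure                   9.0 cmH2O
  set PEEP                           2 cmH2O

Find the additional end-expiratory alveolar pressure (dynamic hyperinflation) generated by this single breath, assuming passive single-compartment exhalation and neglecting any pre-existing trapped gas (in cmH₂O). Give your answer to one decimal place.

Vt = flow × Ti = 1.05 L/s × 0.54 s × 1000 mL/L = 567.0 mL.
R = (PIP − Pplat)/V̇ = (12.7 − 9.0) / 1.05 = 3.7/1.05 = 3.524 cmH2O·s/L.
C = Vt/(Pplat − PEEP) = 567.0 / (9.0 − 2) = 567.0/7.0 = 81.0 mL/cmH2O.
τ = R × C = 3.524 × 0.081 L/cmH2O = 0.2854 s.
Fraction remaining = e^(−Te/τ) = e^(−0.42/0.2854) = 0.2296; trapped volume = 567.0 × 0.2296 = 130.18 mL.
Additional alveolar pressure from trapping ≈ V_trapped / C = 130.18 / 81.0 = 1.607 cmH2O.

1.6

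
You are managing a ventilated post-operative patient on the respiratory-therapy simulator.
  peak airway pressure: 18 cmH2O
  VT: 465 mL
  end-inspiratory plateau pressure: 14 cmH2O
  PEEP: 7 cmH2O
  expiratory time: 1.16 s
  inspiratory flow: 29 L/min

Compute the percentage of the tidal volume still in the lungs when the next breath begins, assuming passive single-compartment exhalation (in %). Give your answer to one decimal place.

Flow: 29 L/min ÷ 60 = 0.4833 L/s.
R = (PIP − Pplat)/V̇ = (18 − 14) / 0.4833 = 4.0/0.4833 = 8.276 cmH2O·s/L.
C = Vt/(Pplat − PEEP) = 465.0 / (14 − 7) = 465.0/7.0 = 66.429 mL/cmH2O.
τ = R × C = 8.276 × 0.06643 L/cmH2O = 0.5498 s.
Fraction remaining at end-expiration = e^(−Te/τ) = e^(−1.16/0.5498) = 0.1213 → 12.13%.

12.1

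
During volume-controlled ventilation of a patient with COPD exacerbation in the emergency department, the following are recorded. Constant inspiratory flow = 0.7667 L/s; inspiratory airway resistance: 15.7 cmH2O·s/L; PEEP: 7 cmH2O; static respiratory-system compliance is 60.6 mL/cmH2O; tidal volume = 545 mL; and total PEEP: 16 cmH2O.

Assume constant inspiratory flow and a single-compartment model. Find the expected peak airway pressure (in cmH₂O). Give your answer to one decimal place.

Total PEEP = 16 cmH2O (set 7 + intrinsic 9); this is the baseline alveolar pressure.
Equation of motion (constant flow): PIP = Vt/C + R·V̇ + PEEP.
PIP = 545/60.6 + 15.7×0.7667 + 16 = 8.993 + 12.037 + 16 = 37.03 cmH2O.

37.0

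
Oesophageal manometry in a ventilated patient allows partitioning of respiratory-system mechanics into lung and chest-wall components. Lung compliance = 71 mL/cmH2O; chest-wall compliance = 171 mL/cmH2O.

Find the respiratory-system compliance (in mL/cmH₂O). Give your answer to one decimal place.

Lung and chest wall are elastances in series: 1/Crs = 1/CL + 1/Ccw.
1/Crs = 1/71 + 1/171 = 0.01993.
Crs = 50.176 mL/cmH2O.

50.2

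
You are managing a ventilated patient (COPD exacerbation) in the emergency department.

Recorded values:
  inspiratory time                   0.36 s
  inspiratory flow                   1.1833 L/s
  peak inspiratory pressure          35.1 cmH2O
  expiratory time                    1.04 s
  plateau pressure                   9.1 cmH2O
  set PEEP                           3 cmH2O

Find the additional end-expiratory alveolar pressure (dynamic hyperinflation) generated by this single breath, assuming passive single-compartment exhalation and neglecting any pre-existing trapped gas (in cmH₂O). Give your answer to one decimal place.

3.1

Vt = flow × Ti = 1.1833 L/s × 0.36 s × 1000 mL/L = 425.99 mL.
R = (PIP − Pplat)/V̇ = (35.1 − 9.1) / 1.1833 = 26.0/1.1833 = 21.972 cmH2O·s/L.
C = Vt/(Pplat − PEEP) = 425.99 / (9.1 − 3) = 425.99/6.1 = 69.834 mL/cmH2O.
τ = R × C = 21.972 × 0.06983 L/cmH2O = 1.534 s.
Fraction remaining = e^(−Te/τ) = e^(−1.04/1.534) = 0.5076; trapped volume = 425.99 × 0.5076 = 216.23 mL.
Additional alveolar pressure from trapping ≈ V_trapped / C = 216.23 / 69.834 = 3.096 cmH2O.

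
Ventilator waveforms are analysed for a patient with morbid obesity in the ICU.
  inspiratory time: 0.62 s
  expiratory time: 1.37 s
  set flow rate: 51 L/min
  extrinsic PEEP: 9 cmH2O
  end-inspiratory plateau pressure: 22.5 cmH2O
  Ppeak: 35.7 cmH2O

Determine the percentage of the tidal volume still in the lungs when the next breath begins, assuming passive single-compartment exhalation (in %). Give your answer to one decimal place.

10.4

Flow: 51 L/min ÷ 60 = 0.85 L/s.
Vt = flow × Ti = 0.85 L/s × 0.62 s × 1000 mL/L = 527.0 mL.
R = (PIP − Pplat)/V̇ = (35.7 − 22.5) / 0.85 = 13.2/0.85 = 15.529 cmH2O·s/L.
C = Vt/(Pplat − PEEP) = 527.0 / (22.5 − 9) = 527.0/13.5 = 39.037 mL/cmH2O.
τ = R × C = 15.529 × 0.03904 L/cmH2O = 0.6063 s.
Fraction remaining at end-expiration = e^(−Te/τ) = e^(−1.37/0.6063) = 0.1044 → 10.44%.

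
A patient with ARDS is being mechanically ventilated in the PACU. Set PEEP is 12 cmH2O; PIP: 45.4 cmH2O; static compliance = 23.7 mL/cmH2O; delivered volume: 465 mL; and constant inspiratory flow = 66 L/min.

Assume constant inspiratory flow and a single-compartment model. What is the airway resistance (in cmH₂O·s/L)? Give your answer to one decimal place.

12.5

Flow: 66 L/min ÷ 60 = 1.1 L/s.
Equation of motion (constant flow): PIP = Vt/C + R·V̇ + PEEP.
R·V̇ = PIP − Vt/C − PEEP = 45.4 − 465/23.7 − 12 = 45.4 − 19.62 − 12 = 13.78 cmH2O.
R = 13.78 / 1.1 = 12.527 cmH2O·s/L.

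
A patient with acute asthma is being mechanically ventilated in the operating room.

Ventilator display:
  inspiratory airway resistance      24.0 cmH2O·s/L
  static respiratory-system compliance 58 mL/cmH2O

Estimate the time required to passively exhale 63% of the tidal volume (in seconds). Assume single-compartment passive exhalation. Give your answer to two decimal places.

τ = R × C = 24.0 × 58 mL/cmH2O = 24.0 × 0.058 L/cmH2O = 1.392 s.
Exhaled fraction f = 1 − e^(−t/τ) → t = −τ·ln(1 − f) = −1.392·ln(0.37) = 1.384 s.

1.38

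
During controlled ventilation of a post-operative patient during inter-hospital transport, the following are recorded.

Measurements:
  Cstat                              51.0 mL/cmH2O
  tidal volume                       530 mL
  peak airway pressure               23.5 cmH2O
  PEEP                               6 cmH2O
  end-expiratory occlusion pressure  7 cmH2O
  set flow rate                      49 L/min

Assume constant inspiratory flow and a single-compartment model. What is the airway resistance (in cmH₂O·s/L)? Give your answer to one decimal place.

7.5

Flow: 49 L/min ÷ 60 = 0.8167 L/s.
Total PEEP = 7 cmH2O (set 6 + intrinsic 1); this is the baseline alveolar pressure.
Equation of motion (constant flow): PIP = Vt/C + R·V̇ + PEEP.
R·V̇ = PIP − Vt/C − PEEP = 23.5 − 530/51.0 − 7 = 23.5 − 10.392 − 7 = 6.108 cmH2O.
R = 6.108 / 0.8167 = 7.479 cmH2O·s/L.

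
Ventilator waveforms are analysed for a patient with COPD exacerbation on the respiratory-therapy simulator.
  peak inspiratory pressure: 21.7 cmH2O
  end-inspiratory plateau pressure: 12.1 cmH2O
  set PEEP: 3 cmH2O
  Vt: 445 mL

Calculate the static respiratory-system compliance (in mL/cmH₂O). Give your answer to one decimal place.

Cstat = Vt / (Pplat − PEEP) = 445 / (12.1 − 3) = 445 / 9.1 = 48.901 mL/cmH2O.

48.9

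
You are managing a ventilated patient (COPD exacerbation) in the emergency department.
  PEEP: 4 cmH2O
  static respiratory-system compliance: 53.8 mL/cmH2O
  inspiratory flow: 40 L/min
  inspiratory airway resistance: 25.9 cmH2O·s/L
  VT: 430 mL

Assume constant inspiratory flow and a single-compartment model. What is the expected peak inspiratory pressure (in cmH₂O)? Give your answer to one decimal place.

29.3

Flow: 40 L/min ÷ 60 = 0.6667 L/s.
Equation of motion (constant flow): PIP = Vt/C + R·V̇ + PEEP.
PIP = 430/53.8 + 25.9×0.6667 + 4 = 7.993 + 17.268 + 4 = 29.261 cmH2O.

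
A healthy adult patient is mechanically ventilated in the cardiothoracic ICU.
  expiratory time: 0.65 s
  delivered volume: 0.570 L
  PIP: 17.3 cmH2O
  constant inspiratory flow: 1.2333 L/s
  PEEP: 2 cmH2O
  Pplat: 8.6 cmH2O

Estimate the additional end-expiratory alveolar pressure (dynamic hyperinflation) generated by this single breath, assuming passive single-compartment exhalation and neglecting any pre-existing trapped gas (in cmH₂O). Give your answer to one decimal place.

R = (PIP − Pplat)/V̇ = (17.3 − 8.6) / 1.2333 = 8.7/1.2333 = 7.054 cmH2O·s/L.
C = Vt/(Pplat − PEEP) = 570.0 / (8.6 − 2) = 570.0/6.6 = 86.364 mL/cmH2O.
τ = R × C = 7.054 × 0.08636 L/cmH2O = 0.6092 s.
Fraction remaining = e^(−Te/τ) = e^(−0.65/0.6092) = 0.344; trapped volume = 570.0 × 0.344 = 196.08 mL.
Additional alveolar pressure from trapping ≈ V_trapped / C = 196.08 / 86.364 = 2.27 cmH2O.

2.3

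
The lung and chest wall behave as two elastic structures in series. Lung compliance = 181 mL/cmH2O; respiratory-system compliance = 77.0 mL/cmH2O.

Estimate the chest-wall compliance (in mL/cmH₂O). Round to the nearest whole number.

1/Ccw = 1/Crs − 1/CL.
1/Ccw = 1/77.0 − 1/181 = 0.007462.
Ccw = 134.01 mL/cmH2O.

134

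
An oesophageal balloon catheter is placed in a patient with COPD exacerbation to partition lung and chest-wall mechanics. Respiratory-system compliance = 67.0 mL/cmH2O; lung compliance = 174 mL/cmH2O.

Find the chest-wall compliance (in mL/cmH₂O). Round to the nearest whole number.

1/Ccw = 1/Crs − 1/CL.
1/Ccw = 1/67.0 − 1/174 = 0.009178.
Ccw = 108.96 mL/cmH2O.

109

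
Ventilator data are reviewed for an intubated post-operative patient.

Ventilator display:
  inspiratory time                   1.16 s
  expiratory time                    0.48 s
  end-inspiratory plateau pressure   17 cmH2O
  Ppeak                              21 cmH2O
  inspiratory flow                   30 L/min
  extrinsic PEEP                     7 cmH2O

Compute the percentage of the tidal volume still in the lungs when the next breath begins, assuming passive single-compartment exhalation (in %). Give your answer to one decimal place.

35.5

Flow: 30 L/min ÷ 60 = 0.5 L/s.
Vt = flow × Ti = 0.5 L/s × 1.16 s × 1000 mL/L = 580.0 mL.
R = (PIP − Pplat)/V̇ = (21 − 17) / 0.5 = 4.0/0.5 = 8.0 cmH2O·s/L.
C = Vt/(Pplat − PEEP) = 580.0 / (17 − 7) = 580.0/10.0 = 58.0 mL/cmH2O.
τ = R × C = 8.0 × 0.058 L/cmH2O = 0.464 s.
Fraction remaining at end-expiration = e^(−Te/τ) = e^(−0.48/0.464) = 0.3554 → 35.54%.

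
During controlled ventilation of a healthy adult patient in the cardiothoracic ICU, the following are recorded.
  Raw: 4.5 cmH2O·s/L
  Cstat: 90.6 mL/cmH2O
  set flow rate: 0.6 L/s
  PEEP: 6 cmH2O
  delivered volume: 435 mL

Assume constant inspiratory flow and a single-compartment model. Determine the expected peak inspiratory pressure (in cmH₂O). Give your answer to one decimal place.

13.5

Equation of motion (constant flow): PIP = Vt/C + R·V̇ + PEEP.
PIP = 435/90.6 + 4.5×0.6 + 6 = 4.801 + 2.7 + 6 = 13.501 cmH2O.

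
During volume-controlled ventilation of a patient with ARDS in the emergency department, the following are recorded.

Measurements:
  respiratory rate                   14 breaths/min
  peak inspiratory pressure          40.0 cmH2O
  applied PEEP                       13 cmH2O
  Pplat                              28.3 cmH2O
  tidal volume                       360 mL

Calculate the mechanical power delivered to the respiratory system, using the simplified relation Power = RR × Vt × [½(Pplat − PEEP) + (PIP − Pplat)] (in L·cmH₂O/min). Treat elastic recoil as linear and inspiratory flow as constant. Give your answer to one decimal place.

Per-breath work = Vt × [½(Pplat−PEEP) + (PIP−Pplat)] = 0.360 × [0.5×15.3 + 11.7] = 0.360 × 19.35 = 6.966 L·cmH2O.
Power = 14 × 6.966 = 97.524 L·cmH2O/min.

97.5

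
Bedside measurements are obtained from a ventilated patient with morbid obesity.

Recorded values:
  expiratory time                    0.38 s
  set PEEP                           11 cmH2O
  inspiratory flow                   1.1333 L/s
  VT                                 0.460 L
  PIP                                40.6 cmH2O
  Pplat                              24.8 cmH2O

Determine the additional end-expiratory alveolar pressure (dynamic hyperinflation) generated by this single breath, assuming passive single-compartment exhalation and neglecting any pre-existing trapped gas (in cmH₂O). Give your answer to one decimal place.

6.1

R = (PIP − Pplat)/V̇ = (40.6 − 24.8) / 1.1333 = 15.8/1.1333 = 13.942 cmH2O·s/L.
C = Vt/(Pplat − PEEP) = 460.0 / (24.8 − 11) = 460.0/13.8 = 33.333 mL/cmH2O.
τ = R × C = 13.942 × 0.03333 L/cmH2O = 0.4647 s.
Fraction remaining = e^(−Te/τ) = e^(−0.38/0.4647) = 0.4414; trapped volume = 460.0 × 0.4414 = 203.04 mL.
Additional alveolar pressure from trapping ≈ V_trapped / C = 203.04 / 33.333 = 6.091 cmH2O.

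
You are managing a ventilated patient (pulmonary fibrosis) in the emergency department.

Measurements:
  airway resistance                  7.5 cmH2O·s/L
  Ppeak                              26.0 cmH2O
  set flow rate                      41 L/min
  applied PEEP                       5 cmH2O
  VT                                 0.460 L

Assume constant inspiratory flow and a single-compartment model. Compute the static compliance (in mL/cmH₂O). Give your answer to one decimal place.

Flow: 41 L/min ÷ 60 = 0.6833 L/s.
Equation of motion (constant flow): PIP = Vt/C + R·V̇ + PEEP.
Vt/C = PIP − R·V̇ − PEEP = 26.0 − 7.5×0.6833 − 5 = 26.0 − 5.125 − 5 = 15.875 cmH2O.
C = Vt / 15.875 = 460 / 15.875 = 28.976 mL/cmH2O.

29.0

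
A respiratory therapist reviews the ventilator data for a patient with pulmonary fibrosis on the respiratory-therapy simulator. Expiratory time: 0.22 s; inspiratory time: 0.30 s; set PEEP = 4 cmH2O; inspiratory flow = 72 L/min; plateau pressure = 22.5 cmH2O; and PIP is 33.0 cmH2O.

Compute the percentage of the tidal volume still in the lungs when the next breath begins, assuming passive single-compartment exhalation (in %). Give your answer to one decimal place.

27.5

Flow: 72 L/min ÷ 60 = 1.2 L/s.
Vt = flow × Ti = 1.2 L/s × 0.30 s × 1000 mL/L = 360.0 mL.
R = (PIP − Pplat)/V̇ = (33.0 − 22.5) / 1.2 = 10.5/1.2 = 8.75 cmH2O·s/L.
C = Vt/(Pplat − PEEP) = 360.0 / (22.5 − 4) = 360.0/18.5 = 19.459 mL/cmH2O.
τ = R × C = 8.75 × 0.01946 L/cmH2O = 0.1703 s.
Fraction remaining at end-expiration = e^(−Te/τ) = e^(−0.22/0.1703) = 0.2748 → 27.48%.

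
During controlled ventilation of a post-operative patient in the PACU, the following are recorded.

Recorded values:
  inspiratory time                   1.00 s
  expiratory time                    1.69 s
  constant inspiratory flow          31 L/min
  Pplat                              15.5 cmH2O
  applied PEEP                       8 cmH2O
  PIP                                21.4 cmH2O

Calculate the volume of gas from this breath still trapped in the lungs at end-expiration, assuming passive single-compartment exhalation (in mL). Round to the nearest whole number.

Flow: 31 L/min ÷ 60 = 0.5167 L/s.
Vt = flow × Ti = 0.5167 L/s × 1.00 s × 1000 mL/L = 516.7 mL.
R = (PIP − Pplat)/V̇ = (21.4 − 15.5) / 0.5167 = 5.9/0.5167 = 11.419 cmH2O·s/L.
C = Vt/(Pplat − PEEP) = 516.7 / (15.5 − 8) = 516.7/7.5 = 68.893 mL/cmH2O.
τ = R × C = 11.419 × 0.06889 L/cmH2O = 0.7867 s.
Fraction remaining = e^(−Te/τ) = e^(−1.69/0.7867) = 0.1167.
Trapped volume = 516.7 × 0.1167 = 60.299 mL.

60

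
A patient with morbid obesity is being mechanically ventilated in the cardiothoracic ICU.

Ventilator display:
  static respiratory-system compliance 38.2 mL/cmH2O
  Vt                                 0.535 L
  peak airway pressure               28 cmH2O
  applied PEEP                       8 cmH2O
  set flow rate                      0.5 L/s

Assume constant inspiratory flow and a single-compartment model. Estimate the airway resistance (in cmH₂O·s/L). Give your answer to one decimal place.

12.0

Equation of motion (constant flow): PIP = Vt/C + R·V̇ + PEEP.
R·V̇ = PIP − Vt/C − PEEP = 28 − 535/38.2 − 8 = 28 − 14.005 − 8 = 5.995 cmH2O.
R = 5.995 / 0.5 = 11.99 cmH2O·s/L.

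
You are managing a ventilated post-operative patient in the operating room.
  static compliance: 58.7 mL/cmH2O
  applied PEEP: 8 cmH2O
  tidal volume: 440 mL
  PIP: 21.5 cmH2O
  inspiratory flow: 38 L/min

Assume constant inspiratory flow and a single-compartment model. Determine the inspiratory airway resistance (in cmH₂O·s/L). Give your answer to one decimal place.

Flow: 38 L/min ÷ 60 = 0.6333 L/s.
Equation of motion (constant flow): PIP = Vt/C + R·V̇ + PEEP.
R·V̇ = PIP − Vt/C − PEEP = 21.5 − 440/58.7 − 8 = 21.5 − 7.496 − 8 = 6.004 cmH2O.
R = 6.004 / 0.6333 = 9.48 cmH2O·s/L.

9.5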